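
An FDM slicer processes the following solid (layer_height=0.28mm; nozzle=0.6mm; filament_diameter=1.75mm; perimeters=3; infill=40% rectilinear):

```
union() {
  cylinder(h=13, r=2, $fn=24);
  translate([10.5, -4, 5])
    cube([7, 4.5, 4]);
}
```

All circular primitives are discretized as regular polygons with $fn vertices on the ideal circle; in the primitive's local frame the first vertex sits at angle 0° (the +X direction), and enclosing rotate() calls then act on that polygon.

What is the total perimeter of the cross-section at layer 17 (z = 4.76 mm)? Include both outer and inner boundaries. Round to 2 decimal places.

At z = 4.76 mm: the cylinder: section is a regular 24-gon, circumradius r=2 (perimeter = 2·24·2.000·sin(180°/24) = 12.53 mm); the cube at (10.5, -4) is not intersected at this z (z outside [5, 9]); Combining (union): only the r=2 cylinder is present, so the union is just that shape — boundary = 12.53 mm. Overall, the cross-section is a single solid region. Total boundary length (outer) = 12.53 mm.

12.53 mm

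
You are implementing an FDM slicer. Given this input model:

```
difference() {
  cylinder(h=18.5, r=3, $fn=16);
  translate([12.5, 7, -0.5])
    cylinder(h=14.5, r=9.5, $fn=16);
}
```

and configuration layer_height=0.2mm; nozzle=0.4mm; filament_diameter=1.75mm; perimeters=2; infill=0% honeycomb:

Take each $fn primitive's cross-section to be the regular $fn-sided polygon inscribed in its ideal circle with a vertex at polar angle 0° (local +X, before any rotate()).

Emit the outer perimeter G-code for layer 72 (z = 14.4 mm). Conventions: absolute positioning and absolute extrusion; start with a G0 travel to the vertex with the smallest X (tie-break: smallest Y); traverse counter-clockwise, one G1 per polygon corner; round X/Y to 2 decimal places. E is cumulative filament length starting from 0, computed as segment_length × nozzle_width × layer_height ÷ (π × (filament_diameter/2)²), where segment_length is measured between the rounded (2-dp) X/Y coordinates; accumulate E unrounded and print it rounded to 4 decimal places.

At z = 14.4 mm: the r=3 cylinder gives a regular 16-gon of circumradius 3 (constant along its height); the cylinder at (12.5, 7) is absent (z outside [-0.5, 14]); Subtracting the remaining from the first: none of the subtracted shapes is present at this height, so the r=3 cylinder is unchanged — 1 connected region. The outline is a single polygon with 16 vertices. Extrusion per mm of travel: 0.4 × 0.2 / (π × 0.875²) = 0.033260. Accumulating E over each segment gives final E = 0.6227.

G0 X-3.00 Y0.00 Z14.40
G1 X-2.77 Y-1.15 E0.0390
G1 X-2.12 Y-2.12 E0.0778
G1 X-1.15 Y-2.77 E0.1167
G1 X0.00 Y-3.00 E0.1557
G1 X1.15 Y-2.77 E0.1947
G1 X2.12 Y-2.12 E0.2335
G1 X2.77 Y-1.15 E0.2724
G1 X3.00 Y0.00 E0.3114
G1 X2.77 Y1.15 E0.3504
G1 X2.12 Y2.12 E0.3892
G1 X1.15 Y2.77 E0.4280
G1 X0.00 Y3.00 E0.4671
G1 X-1.15 Y2.77 E0.5061
G1 X-2.12 Y2.12 E0.5449
G1 X-2.77 Y1.15 E0.5837
G1 X-3.00 Y0.00 E0.6227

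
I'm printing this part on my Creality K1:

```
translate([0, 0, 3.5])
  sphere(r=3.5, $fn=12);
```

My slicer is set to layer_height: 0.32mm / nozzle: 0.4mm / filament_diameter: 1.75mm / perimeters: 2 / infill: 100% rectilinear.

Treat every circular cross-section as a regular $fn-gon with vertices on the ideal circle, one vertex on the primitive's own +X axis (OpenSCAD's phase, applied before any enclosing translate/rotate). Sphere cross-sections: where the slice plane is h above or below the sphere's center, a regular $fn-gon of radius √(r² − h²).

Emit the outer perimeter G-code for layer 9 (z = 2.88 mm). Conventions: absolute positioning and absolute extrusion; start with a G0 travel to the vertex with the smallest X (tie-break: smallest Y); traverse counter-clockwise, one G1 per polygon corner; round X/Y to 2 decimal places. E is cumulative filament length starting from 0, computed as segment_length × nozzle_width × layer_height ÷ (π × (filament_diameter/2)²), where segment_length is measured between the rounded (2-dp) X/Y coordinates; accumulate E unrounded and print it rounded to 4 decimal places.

At z = 2.88 mm: the sphere: section is a regular 12-gon, circumradius = √(r²−h²) = √(3.5²−0.62²) = 3.445. The outline is a single polygon with 12 vertices. Extrusion per mm of travel: 0.4 × 0.32 / (π × 0.875²) = 0.053216. Accumulating E over each segment gives final E = 1.1373.

G0 X-3.44 Y0.00 Z2.88
G1 X-2.98 Y-1.72 E0.0947
G1 X-1.72 Y-2.98 E0.1896
G1 X0.00 Y-3.44 E0.2843
G1 X1.72 Y-2.98 E0.3791
G1 X2.98 Y-1.72 E0.4739
G1 X3.44 Y0.00 E0.5686
G1 X2.98 Y1.72 E0.6634
G1 X1.72 Y2.98 E0.7582
G1 X0.00 Y3.44 E0.8530
G1 X-1.72 Y2.98 E0.9477
G1 X-2.98 Y1.72 E1.0425
G1 X-3.44 Y0.00 E1.1373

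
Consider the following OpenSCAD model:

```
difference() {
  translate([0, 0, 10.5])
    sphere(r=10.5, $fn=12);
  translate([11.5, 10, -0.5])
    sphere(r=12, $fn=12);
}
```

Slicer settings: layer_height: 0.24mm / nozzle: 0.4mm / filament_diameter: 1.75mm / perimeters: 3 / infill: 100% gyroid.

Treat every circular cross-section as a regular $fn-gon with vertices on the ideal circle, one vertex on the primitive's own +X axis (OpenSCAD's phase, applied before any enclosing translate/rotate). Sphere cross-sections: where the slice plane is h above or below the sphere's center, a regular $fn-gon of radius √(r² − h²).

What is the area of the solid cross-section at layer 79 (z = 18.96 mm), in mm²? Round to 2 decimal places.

116.04 mm²

At z = 18.96 mm: the r=10.5 sphere slices to a regular 12-gon of circumradius 6.219 (√(r²−h²) with h=8.46 from center) (area = (12/2)·6.219²·sin(360°/12) = 116.04 mm²); the sphere at (11.5, 10) is not intersected at this z (|z−center|=19.460 > r=12); Subtracting the remaining from the first: none of the subtracted shapes is present at this height, so the r=10.5 sphere is unchanged — area = 116.04 mm². Overall, the cross-section is a single solid region. Net area = 116.04 mm².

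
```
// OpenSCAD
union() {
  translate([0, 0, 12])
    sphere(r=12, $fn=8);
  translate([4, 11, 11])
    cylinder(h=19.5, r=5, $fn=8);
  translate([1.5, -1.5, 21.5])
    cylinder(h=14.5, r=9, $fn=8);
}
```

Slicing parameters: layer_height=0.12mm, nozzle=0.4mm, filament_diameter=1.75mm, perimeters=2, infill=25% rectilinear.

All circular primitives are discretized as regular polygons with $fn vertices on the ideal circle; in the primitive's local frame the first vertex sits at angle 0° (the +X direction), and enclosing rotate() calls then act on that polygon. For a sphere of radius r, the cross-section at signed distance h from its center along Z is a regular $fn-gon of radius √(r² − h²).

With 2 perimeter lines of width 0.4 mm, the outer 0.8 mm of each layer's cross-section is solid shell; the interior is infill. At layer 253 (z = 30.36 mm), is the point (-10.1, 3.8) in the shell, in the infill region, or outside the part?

At z = 30.36 mm: the sphere is absent (|z−center|=18.360 > r=12); the r=5 cylinder at (4, 11) gives a regular 8-gon of circumradius 5 (constant along its height); the r=9 cylinder at (1.5, -1.5) gives a regular 8-gon of circumradius 9 (constant along its height); Taking the union: the regions partially overlap (shared area 1.42 mm²), so overlapping operands fuse into one piece — 1 connected region. Overall, the cross-section is a single solid region. The nearest boundary edge runs (-7.50, -1.50)→(-4.86, 4.86); distance from the point to it = 4.43 mm. The point is not inside any of the regions above, so it lies outside the cross-section (4.43 mm from the nearest boundary).

outside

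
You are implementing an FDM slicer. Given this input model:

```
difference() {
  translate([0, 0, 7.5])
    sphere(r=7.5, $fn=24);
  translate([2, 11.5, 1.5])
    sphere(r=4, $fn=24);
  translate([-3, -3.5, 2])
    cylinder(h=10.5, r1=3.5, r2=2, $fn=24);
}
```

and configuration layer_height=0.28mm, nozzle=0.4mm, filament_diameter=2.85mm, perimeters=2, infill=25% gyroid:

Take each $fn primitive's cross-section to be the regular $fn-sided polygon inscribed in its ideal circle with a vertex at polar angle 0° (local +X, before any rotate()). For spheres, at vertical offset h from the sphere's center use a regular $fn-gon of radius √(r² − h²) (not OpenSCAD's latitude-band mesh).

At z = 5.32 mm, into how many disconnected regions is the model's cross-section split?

At z = 5.32 mm: the sphere: section is a regular 24-gon, circumradius = √(r²−h²) = √(7.5²−2.18²) = 7.176; the sphere at (2, 11.5): section is a regular 24-gon, circumradius = √(r²−h²) = √(4²−3.82²) = 1.186; the cone at (-3, -3.5) (r1=3.5→r2=2) has section circumradius 3.026 here — a regular 24-gon; Subtracting the remaining from the first: starting from the r=7.5 sphere, the r=4 sphere at (2, 11.5) misses the remaining region (no effect); the cone at (-3, -3.5) partially overlaps it — only the 27.08 mm² overlap (of its 28.43 mm²) is removed, clipping the outline — 1 connected region. The result has 1 disconnected region.

1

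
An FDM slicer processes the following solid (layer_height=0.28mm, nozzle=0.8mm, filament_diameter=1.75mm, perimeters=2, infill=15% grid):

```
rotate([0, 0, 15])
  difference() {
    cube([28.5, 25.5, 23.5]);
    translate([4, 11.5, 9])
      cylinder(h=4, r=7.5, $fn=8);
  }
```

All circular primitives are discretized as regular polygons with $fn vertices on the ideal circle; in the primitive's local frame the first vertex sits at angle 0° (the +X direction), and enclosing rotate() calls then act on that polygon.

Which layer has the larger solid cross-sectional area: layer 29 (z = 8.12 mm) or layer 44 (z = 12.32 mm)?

layer 29 (z = 8.12 mm)

Layer 29 (z = 8.12): the cube is present — its section is the full 28.5×25.5 rectangle (area 726.75 mm²); the cylinder at (4, 11.5) is not intersected at this z (z outside [9, 13]); After the difference (first − rest): none of the subtracted shapes is present at this height, so the 28.5×25.5 cube is unchanged — area = 726.75 mm²; (whole slice rotated 15° about Z — lengths, areas and connectivity unchanged). So its area = 726.75 mm². Layer 44 (z = 12.32): the 28.5×25.5 cube contributes its full rectangle (area 726.75 mm²); the cylinder at (4, 11.5): section is a regular 8-gon, circumradius r=7.5 (area = (8/2)·7.500²·sin(360°/8) = 159.10 mm²); Taking the first minus the rest: starting from the 28.5×25.5 cube (726.75 mm²), the r=7.5 cylinder at (4, 11.5) partially overlaps it — only the 132.92 mm² overlap (of its 159.10 mm²) is removed, clipping the outline — area = 593.83 mm²; (rotated 15° about Z; rotation is an isometry so areas/perimeters/island counts are preserved). So its area = 593.83 mm². Layer 29 is larger (726.75 vs 593.83 mm²).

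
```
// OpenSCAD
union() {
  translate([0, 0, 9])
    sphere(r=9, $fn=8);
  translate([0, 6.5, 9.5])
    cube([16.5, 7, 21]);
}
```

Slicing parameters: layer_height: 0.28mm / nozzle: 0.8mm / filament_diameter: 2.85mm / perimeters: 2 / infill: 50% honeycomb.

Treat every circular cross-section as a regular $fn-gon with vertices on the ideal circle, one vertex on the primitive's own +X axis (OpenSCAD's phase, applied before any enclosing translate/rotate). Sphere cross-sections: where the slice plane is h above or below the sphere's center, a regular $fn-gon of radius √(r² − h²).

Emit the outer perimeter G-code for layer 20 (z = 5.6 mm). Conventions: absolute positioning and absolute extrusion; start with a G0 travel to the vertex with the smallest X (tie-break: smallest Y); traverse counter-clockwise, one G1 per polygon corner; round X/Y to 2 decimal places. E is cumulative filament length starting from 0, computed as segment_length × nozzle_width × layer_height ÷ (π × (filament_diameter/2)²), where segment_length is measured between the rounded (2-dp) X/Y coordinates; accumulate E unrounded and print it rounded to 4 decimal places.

At z = 5.6 mm: the sphere: section is a regular 8-gon, circumradius = √(r²−h²) = √(9²−3.4²) = 8.333; the cube at (0, 6.5) does not reach this height (z outside [9.5, 30.5]); Merging all regions: only the r=9 sphere is present, so the union is just that shape — 1 connected region. The outline is a single polygon with 8 vertices. Extrusion per mm of travel: 0.8 × 0.28 / (π × 1.425²) = 0.035113. Accumulating E over each segment gives final E = 1.7909.

G0 X-8.33 Y0.00 Z5.60
G1 X-5.89 Y-5.89 E0.2239
G1 X0.00 Y-8.33 E0.4477
G1 X5.89 Y-5.89 E0.6716
G1 X8.33 Y0.00 E0.8954
G1 X5.89 Y5.89 E1.1193
G1 X0.00 Y8.33 E1.3432
G1 X-5.89 Y5.89 E1.5670
G1 X-8.33 Y0.00 E1.7909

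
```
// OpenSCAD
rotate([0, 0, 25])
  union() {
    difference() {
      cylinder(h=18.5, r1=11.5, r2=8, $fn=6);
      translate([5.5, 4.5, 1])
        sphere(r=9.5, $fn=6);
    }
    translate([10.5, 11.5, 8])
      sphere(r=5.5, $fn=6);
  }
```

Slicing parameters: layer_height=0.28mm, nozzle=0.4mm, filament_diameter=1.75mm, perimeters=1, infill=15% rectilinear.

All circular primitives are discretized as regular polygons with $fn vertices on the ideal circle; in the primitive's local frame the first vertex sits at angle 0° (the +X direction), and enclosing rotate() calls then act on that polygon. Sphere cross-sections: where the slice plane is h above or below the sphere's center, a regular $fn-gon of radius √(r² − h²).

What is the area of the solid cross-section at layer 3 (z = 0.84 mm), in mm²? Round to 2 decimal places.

185.91 mm²

At z = 0.84 mm: the cone (r1=11.5→r2=8) has section circumradius 11.341 here — a regular 6-gon (area = (6/2)·11.341²·sin(360°/6) = 334.16 mm²); the sphere at (5.5, 4.5): section is a regular 6-gon, circumradius = √(r²−h²) = √(9.5²−0.16²) = 9.499 (area = (6/2)·9.499²·sin(360°/6) = 234.41 mm²); Subtracting the remaining from the first: starting from the cone (334.16 mm²), the r=9.5 sphere at (5.5, 4.5) partially overlaps it — only the 148.25 mm² overlap (of its 234.41 mm²) is removed, clipping the outline — area = 185.91 mm²; the sphere at (10.5, 11.5) does not reach this height (|z−center|=7.160 > r=5.5); Merging all regions: only the result so far is present, so the union is just that shape — area = 185.91 mm²; (whole slice rotated 25° about Z — lengths, areas and connectivity unchanged). Overall, the cross-section is a single solid region. Net area = 185.91 mm².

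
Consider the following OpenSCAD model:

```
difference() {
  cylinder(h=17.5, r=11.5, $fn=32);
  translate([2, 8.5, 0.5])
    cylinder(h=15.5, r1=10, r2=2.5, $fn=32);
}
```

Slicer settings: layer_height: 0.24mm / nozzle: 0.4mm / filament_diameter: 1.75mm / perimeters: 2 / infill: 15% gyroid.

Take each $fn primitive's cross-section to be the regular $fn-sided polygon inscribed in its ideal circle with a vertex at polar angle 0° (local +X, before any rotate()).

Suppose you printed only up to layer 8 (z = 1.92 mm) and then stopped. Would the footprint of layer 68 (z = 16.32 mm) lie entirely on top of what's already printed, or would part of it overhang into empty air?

part overhangs

Compare the two slices. At z = 1.92: the r=11.5 cylinder gives a regular 32-gon of circumradius 11.5 (constant along its height) (area = (32/2)·11.500²·sin(360°/32) = 412.81 mm²); the cone at (2, 8.5): at t=0.092 of its height the radius interpolates to r₁+(r₂−r₁)t = 9.313, giving a regular 32-gon of that circumradius (area = (32/2)·9.313²·sin(360°/32) = 270.72 mm²); Subtracting the remaining from the first: starting from the r=11.5 cylinder (412.81 mm²), the cone at (2, 8.5) partially overlaps it — only the 159.93 mm² overlap (of its 270.72 mm²) is removed, clipping the outline — area = 252.88 mm². At z = 16.32: the r=11.5 cylinder contributes a regular 32-gon of circumradius 11.5 (area = (32/2)·11.500²·sin(360°/32) = 412.81 mm²); the cone at (2, 8.5) does not reach this height (z outside [0.5, 16]); After the difference (first − rest): none of the subtracted shapes is present at this height, so the r=11.5 cylinder is unchanged — area = 412.81 mm². Checking containment: at z = 16.32 the cross-section extends beyond the z = 1.92 cross-section by about 159.93 mm².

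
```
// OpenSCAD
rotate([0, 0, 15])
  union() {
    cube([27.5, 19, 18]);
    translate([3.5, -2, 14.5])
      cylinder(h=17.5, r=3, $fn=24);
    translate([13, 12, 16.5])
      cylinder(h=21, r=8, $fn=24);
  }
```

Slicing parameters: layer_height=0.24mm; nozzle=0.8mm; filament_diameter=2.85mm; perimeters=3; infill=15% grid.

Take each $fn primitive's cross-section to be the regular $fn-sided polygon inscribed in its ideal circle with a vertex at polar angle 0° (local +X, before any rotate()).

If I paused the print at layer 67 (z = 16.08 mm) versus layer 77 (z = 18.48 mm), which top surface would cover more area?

layer 67 (z = 16.08 mm)

Layer 67 (z = 16.08): the cube is present — its section is the full 27.5×19 rectangle (area 522.50 mm²); the cylinder at (3.5, -2): section is a regular 24-gon, circumradius r=3 (area = (24/2)·3.000²·sin(360°/24) = 27.95 mm²); the cylinder at (13, 12) is not intersected at this z (z outside [16.5, 37.5]); Merging all regions: the regions partially overlap — summed areas 550.45 mm² minus the doubly-counted overlap 3.01 mm² gives 547.44 mm² — area = 547.44 mm²; (rotated 15° about Z; rotation is an isometry so areas/perimeters/island counts are preserved). So its area = 547.44 mm². Layer 77 (z = 18.48): the cube is absent (z outside [0, 18]); the cylinder at (3.5, -2): section is a regular 24-gon, circumradius r=3 (area = (24/2)·3.000²·sin(360°/24) = 27.95 mm²); the r=8 cylinder at (13, 12) contributes a regular 24-gon of circumradius 8 (area = (24/2)·8.000²·sin(360°/24) = 198.77 mm²); Combining (union): the 2 present regions are separate (no shared area or edge), so areas and boundary lengths simply add and each stays a separate island — area = 226.73 mm²; (whole slice rotated 15° about Z — lengths, areas and connectivity unchanged). So its area = 226.73 mm². Layer 67 is larger (547.44 vs 226.73 mm²).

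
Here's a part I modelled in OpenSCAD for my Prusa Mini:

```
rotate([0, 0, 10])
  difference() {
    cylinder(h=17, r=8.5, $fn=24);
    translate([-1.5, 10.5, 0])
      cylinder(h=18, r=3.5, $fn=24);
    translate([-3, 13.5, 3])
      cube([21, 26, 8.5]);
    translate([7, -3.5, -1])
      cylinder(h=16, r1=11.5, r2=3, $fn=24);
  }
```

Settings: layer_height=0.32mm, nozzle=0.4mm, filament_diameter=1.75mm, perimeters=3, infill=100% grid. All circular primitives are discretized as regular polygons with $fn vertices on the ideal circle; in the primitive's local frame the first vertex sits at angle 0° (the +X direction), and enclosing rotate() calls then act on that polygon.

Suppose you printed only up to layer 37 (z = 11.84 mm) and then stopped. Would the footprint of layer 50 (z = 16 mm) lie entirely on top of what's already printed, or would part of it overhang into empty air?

Compare the two slices. At z = 11.84: the r=8.5 cylinder contributes a regular 24-gon of circumradius 8.5 (area = (24/2)·8.500²·sin(360°/24) = 224.40 mm²); the r=3.5 cylinder at (-1.5, 10.5) contributes a regular 24-gon of circumradius 3.5 (area = (24/2)·3.500²·sin(360°/24) = 38.05 mm²); the cube at (-3, 13.5) is absent (z outside [3, 11.5]); the cone at (7, -3.5) (r1=11.5→r2=3) has section circumradius 4.679 here — a regular 24-gon (area = (24/2)·4.679²·sin(360°/24) = 67.99 mm²); After the difference (first − rest): starting from the r=8.5 cylinder (224.40 mm²), the r=3.5 cylinder at (-1.5, 10.5) partially overlaps it — only the 4.36 mm² overlap (of its 38.05 mm²) is removed, clipping the outline; the cone at (7, -3.5) partially overlaps it — only the 35.67 mm² overlap (of its 67.99 mm²) is removed, clipping the outline — area = 184.37 mm²; (whole slice rotated 10° about Z — lengths, areas and connectivity unchanged). At z = 16: the cylinder: section is a regular 24-gon, circumradius r=8.5 (area = (24/2)·8.500²·sin(360°/24) = 224.40 mm²); the cylinder at (-1.5, 10.5): section is a regular 24-gon, circumradius r=3.5 (area = (24/2)·3.500²·sin(360°/24) = 38.05 mm²); the cube at (-3, 13.5) is not intersected at this z (z outside [3, 11.5]); the cone at (7, -3.5) does not reach this height (z outside [-1, 15]); Taking the first minus the rest: starting from the r=8.5 cylinder (224.40 mm²), the r=3.5 cylinder at (-1.5, 10.5) partially overlaps it — only the 4.36 mm² overlap (of its 38.05 mm²) is removed, clipping the outline — area = 220.04 mm²; (whole slice rotated 10° about Z — lengths, areas and connectivity unchanged). Checking containment: at z = 16 the cross-section extends beyond the z = 11.84 cross-section by about 35.67 mm².

part overhangs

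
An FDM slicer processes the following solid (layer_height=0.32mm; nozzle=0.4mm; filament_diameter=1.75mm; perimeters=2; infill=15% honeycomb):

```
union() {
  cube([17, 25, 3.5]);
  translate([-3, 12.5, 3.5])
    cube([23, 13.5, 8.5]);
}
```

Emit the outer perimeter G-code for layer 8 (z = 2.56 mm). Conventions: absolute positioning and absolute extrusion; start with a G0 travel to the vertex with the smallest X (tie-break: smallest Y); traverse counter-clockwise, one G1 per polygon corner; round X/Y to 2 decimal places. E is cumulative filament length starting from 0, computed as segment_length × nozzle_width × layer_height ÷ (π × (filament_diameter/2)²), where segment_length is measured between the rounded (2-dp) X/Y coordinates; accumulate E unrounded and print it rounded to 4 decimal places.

G0 X0.00 Y0.00 Z2.56
G1 X17.00 Y0.00 E0.9047
G1 X17.00 Y25.00 E2.2351
G1 X0.00 Y25.00 E3.1398
G1 X0.00 Y0.00 E4.4702

At z = 2.56 mm: the cube is present — its section is the full 17×25 rectangle; the cube at (-3, 12.5) is not intersected at this z (z outside [3.5, 12]); Combining (union): only the 17×25 cube is present, so the union is just that shape — 1 connected region. The outline is a single polygon with 4 vertices. Extrusion per mm of travel: 0.4 × 0.32 / (π × 0.875²) = 0.053216. Accumulating E over each segment gives final E = 4.4702.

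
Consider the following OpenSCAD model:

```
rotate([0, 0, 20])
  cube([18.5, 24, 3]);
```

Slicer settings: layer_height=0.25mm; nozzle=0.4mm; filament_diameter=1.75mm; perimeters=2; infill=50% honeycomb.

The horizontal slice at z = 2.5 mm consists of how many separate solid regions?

1

At z = 2.5 mm: the cube (footprint 18.5×24) is included at this height; (whole slice rotated 20° about Z — lengths, areas and connectivity unchanged). The result has 1 disconnected region.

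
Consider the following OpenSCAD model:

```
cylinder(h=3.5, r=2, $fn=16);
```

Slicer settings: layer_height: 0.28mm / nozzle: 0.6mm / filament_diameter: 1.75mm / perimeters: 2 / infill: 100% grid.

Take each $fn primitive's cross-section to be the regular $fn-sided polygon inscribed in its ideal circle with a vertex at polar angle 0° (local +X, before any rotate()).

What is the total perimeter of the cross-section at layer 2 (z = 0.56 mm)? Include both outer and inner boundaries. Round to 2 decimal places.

At z = 0.56 mm: the cylinder: section is a regular 16-gon, circumradius r=2 (perimeter = 2·16·2.000·sin(180°/16) = 12.49 mm). Overall, the cross-section is a single solid region. Total boundary length (outer) = 12.49 mm.

12.49 mm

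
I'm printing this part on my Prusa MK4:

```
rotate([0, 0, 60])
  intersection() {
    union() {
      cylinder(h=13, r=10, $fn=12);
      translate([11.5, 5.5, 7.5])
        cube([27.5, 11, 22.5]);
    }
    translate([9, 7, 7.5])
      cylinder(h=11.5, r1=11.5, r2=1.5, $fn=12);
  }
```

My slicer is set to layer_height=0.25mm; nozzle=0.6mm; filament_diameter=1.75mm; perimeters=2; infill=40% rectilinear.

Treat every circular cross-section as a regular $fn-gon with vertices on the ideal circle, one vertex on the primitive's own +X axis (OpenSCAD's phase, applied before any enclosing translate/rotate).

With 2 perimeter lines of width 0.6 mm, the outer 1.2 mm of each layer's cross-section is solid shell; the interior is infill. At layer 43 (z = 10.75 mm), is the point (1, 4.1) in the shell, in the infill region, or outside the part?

At z = 10.75 mm: the cylinder: section is a regular 12-gon, circumradius r=10; the cube at (11.5, 5.5) is present — its section is the full 27.5×11 rectangle; Merging all regions: the 2 present regions are separate (no shared area or edge), so areas and boundary lengths simply add and each stays a separate island — 2 connected regions; the cone at (9, 7): at t=0.283 of its height the radius interpolates to r₁+(r₂−r₁)t = 8.674, giving a regular 12-gon of that circumradius; Taking the intersection: the cone at (9, 7) partially overlaps that combined region; clipping to the common part keeps 112.20 mm² — 2 connected regions; (whole slice rotated 60° about Z — lengths, areas and connectivity unchanged). Overall, the cross-section has 2 separate islands. Undo the 60° rotation: the query point maps to (4.051, 1.184) in the un-rotated model frame. The nearest boundary edge runs (4.66, -0.51)→(1.49, 2.66); distance from the point to it = 0.77 mm. (Shell/infill is judged within the island containing the point — the largest one.) The point is inside the cross-section, 0.77 mm from the nearest boundary — within the 1.2 mm shell band (2 × 0.6).

shell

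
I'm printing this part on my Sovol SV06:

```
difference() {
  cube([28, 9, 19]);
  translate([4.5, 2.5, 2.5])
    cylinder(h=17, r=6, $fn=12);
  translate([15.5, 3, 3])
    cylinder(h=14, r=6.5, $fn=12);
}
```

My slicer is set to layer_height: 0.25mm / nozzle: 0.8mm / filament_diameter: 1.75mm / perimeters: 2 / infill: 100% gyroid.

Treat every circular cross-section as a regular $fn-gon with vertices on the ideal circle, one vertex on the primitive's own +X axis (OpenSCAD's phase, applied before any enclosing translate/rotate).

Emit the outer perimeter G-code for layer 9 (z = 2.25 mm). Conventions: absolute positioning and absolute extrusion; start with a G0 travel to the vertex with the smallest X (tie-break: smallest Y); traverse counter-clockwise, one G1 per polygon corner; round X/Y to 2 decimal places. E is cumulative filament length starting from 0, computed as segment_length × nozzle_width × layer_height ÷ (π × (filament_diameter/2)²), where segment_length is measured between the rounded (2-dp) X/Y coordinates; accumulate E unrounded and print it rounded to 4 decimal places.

G0 X0.00 Y0.00 Z2.25
G1 X28.00 Y0.00 E2.3282
G1 X28.00 Y9.00 E3.0766
G1 X0.00 Y9.00 E5.4048
G1 X0.00 Y0.00 E6.1531

At z = 2.25 mm: the cube is present — its section is the full 28×9 rectangle; the cylinder at (4.5, 2.5) is absent (z outside [2.5, 19.5]); the cylinder at (15.5, 3) is absent (z outside [3, 17]); Taking the first minus the rest: none of the subtracted shapes is present at this height, so the 28×9 cube is unchanged — 1 connected region. The outline is a single polygon with 4 vertices. Extrusion per mm of travel: 0.8 × 0.25 / (π × 0.875²) = 0.083150. Accumulating E over each segment gives final E = 6.1531.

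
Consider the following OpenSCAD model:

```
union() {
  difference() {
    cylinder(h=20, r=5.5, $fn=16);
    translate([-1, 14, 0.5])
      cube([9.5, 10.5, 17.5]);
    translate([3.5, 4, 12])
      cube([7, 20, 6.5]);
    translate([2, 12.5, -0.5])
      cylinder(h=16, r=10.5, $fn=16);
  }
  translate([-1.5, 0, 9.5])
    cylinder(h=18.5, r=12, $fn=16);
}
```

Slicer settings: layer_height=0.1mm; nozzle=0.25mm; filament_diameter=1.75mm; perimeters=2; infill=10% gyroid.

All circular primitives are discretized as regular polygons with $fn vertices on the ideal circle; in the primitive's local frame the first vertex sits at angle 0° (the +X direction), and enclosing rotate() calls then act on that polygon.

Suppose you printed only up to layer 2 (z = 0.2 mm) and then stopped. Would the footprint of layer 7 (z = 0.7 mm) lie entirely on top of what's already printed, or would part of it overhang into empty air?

Compare the two slices. At z = 0.2: the r=5.5 cylinder contributes a regular 16-gon of circumradius 5.5 (area = (16/2)·5.500²·sin(360°/16) = 92.61 mm²); the cube at (-1, 14) is not intersected at this z (z outside [0.5, 18]); the cube at (3.5, 4) is absent (z outside [12, 18.5]); the cylinder at (2, 12.5): section is a regular 16-gon, circumradius r=10.5 (area = (16/2)·10.500²·sin(360°/16) = 337.53 mm²); Taking the first minus the rest: starting from the r=5.5 cylinder (92.61 mm²), the r=10.5 cylinder at (2, 12.5) partially overlaps it — only the 18.78 mm² overlap (of its 337.53 mm²) is removed, clipping the outline — area = 73.83 mm²; the cylinder at (-1.5, 0) does not reach this height (z outside [9.5, 28]); Combining (union): only that combined region is present, so the union is just that shape — area = 73.83 mm². At z = 0.7: the cylinder: section is a regular 16-gon, circumradius r=5.5 (area = (16/2)·5.500²·sin(360°/16) = 92.61 mm²); the cube at (-1, 14) (footprint 9.5×10.5) is included at this height (area 99.75 mm²); the cube at (3.5, 4) is absent (z outside [12, 18.5]); the r=10.5 cylinder at (2, 12.5) contributes a regular 16-gon of circumradius 10.5 (area = (16/2)·10.500²·sin(360°/16) = 337.53 mm²); Subtracting the remaining from the first: starting from the r=5.5 cylinder (92.61 mm²), the 9.5×10.5 cube at (-1, 14) misses the remaining region (no effect); the r=10.5 cylinder at (2, 12.5) partially overlaps it — only the 18.78 mm² overlap (of its 337.53 mm²) is removed, clipping the outline — area = 73.83 mm²; the cylinder at (-1.5, 0) does not reach this height (z outside [9.5, 28]); Taking the union: only that combined region is present, so the union is just that shape — area = 73.83 mm². Checking containment: the cross-section at z = 0.7 is a subset of the cross-section at z = 0.2.

entirely on top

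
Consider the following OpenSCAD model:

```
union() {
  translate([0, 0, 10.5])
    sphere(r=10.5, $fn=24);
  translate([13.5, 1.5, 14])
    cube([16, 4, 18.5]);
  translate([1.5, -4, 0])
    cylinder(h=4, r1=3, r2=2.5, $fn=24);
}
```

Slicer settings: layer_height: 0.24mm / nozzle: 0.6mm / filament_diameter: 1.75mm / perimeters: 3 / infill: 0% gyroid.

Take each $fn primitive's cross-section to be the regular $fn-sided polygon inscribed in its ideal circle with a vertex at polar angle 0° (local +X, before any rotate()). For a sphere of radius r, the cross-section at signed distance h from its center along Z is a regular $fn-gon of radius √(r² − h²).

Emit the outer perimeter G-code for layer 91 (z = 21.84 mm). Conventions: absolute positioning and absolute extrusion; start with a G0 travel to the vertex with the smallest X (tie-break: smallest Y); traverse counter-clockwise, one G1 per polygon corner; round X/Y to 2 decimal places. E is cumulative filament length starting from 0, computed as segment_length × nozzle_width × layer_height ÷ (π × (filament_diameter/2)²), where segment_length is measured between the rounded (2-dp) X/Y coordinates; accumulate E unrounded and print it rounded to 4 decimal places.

At z = 21.84 mm: the sphere is not intersected at this z (|z−center|=11.340 > r=10.5); the cube at (13.5, 1.5) (footprint 16×4) is included at this height; the cone at (1.5, -4) is absent (z outside [0, 4]); Taking the union: only the 16×4 cube at (13.5, 1.5) is present, so the union is just that shape — 1 connected region. The outline is a single polygon with 4 vertices. Extrusion per mm of travel: 0.6 × 0.24 / (π × 0.875²) = 0.059868. Accumulating E over each segment gives final E = 2.3947.

G0 X13.50 Y1.50 Z21.84
G1 X29.50 Y1.50 E0.9579
G1 X29.50 Y5.50 E1.1974
G1 X13.50 Y5.50 E2.1553
G1 X13.50 Y1.50 E2.3947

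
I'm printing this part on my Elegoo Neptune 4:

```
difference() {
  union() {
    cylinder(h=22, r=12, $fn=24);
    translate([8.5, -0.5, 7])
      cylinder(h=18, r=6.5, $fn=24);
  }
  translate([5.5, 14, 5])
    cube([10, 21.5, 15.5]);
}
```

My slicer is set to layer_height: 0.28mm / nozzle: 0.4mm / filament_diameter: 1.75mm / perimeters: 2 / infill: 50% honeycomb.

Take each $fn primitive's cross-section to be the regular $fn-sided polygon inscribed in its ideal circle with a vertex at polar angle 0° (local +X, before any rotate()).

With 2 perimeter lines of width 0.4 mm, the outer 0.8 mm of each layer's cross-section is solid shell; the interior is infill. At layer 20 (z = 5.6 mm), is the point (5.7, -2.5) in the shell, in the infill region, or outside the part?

At z = 5.6 mm: the r=12 cylinder gives a regular 24-gon of circumradius 12 (constant along its height); the cylinder at (8.5, -0.5) is not intersected at this z (z outside [7, 25]); Merging all regions: only the r=12 cylinder is present, so the union is just that shape — 1 connected region; the 10×21.5 cube at (5.5, 14) contributes its full rectangle; Taking the first minus the rest: starting from that combined region, the 10×21.5 cube at (5.5, 14) misses the remaining region (no effect) — 1 connected region. Overall, the cross-section is a single solid region. The nearest boundary edge runs (11.59, -3.11)→(10.39, -6.00); distance from the point to it = 5.67 mm. The point is inside the cross-section and 5.67 mm from the nearest boundary — more than the 0.8 mm shell width (2 × 0.4), so it's in the infill interior.

infill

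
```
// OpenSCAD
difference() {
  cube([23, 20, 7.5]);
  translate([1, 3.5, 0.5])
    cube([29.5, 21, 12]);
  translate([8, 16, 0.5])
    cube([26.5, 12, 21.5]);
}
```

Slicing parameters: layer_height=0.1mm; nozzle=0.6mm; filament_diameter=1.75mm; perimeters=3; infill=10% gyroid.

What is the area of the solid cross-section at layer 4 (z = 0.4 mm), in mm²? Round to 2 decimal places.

At z = 0.4 mm: the 23×20 cube contributes its full rectangle (area 460.00 mm²); the cube at (1, 3.5) is not intersected at this z (z outside [0.5, 12.5]); the cube at (8, 16) does not reach this height (z outside [0.5, 22]); Subtracting the remaining from the first: none of the subtracted shapes is present at this height, so the 23×20 cube is unchanged — area = 460.00 mm². Overall, the cross-section is a single solid region. Net area = 460.00 mm².

460.00 mm²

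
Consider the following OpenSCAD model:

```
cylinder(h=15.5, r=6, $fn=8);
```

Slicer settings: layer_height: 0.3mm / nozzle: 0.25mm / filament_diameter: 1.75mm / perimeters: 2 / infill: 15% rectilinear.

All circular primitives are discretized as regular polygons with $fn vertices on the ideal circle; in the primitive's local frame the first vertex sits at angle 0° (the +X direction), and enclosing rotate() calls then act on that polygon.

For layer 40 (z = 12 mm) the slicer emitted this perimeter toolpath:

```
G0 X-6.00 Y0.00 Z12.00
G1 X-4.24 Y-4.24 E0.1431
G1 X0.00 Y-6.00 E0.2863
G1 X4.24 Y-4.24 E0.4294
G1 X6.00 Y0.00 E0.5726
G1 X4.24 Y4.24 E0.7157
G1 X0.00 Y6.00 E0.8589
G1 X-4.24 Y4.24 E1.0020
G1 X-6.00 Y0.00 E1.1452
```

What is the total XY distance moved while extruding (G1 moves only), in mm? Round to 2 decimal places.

36.73 mm

Sum the Euclidean lengths of each G1 segment: total = 36.73 mm.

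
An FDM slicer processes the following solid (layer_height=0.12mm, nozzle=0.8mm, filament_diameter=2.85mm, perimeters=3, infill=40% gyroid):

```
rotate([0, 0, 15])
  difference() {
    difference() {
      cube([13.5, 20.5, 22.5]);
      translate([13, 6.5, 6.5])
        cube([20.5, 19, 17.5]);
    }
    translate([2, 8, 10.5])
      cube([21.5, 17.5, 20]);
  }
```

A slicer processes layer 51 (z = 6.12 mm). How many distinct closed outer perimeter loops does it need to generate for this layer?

1

At z = 6.12 mm: the cube is present — its section is the full 13.5×20.5 rectangle; the cube at (13, 6.5) does not reach this height (z outside [6.5, 24]); After the difference (first − rest): none of the subtracted shapes is present at this height, so the 13.5×20.5 cube is unchanged — 1 connected region; the cube at (2, 8) does not reach this height (z outside [10.5, 30.5]); Taking the first minus the rest: none of the subtracted shapes is present at this height, so the result so far is unchanged — 1 connected region; (whole slice rotated 15° about Z — lengths, areas and connectivity unchanged). The result has 1 disconnected region.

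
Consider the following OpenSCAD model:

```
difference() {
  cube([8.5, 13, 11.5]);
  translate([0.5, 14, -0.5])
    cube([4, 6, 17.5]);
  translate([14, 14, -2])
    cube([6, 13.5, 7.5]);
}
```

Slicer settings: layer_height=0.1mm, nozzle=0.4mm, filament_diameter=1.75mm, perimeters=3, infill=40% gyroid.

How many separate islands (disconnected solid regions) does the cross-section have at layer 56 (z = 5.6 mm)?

1

At z = 5.6 mm: the cube is present — its section is the full 8.5×13 rectangle; the 4×6 cube at (0.5, 14) contributes its full rectangle; the cube at (14, 14) does not reach this height (z outside [-2, 5.5]); Subtracting the remaining from the first: starting from the 8.5×13 cube, the 4×6 cube at (0.5, 14) misses the remaining region (no effect) — 1 connected region. Overall, the cross-section is a single solid region. Island count = 1.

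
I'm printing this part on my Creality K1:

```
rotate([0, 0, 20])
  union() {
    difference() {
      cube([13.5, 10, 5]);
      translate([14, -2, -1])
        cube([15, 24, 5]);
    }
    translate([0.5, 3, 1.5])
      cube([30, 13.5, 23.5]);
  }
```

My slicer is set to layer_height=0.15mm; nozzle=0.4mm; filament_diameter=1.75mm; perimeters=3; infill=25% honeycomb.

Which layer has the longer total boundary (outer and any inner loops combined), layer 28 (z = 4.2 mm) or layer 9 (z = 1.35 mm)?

Layer 28 (z = 4.2): the cube is present — its section is the full 13.5×10 rectangle (perimeter 47.00 mm); the cube at (14, -2) does not reach this height (z outside [-1, 4]); Taking the first minus the rest: none of the subtracted shapes is present at this height, so the 13.5×10 cube is unchanged — boundary = 47.00 mm; the 30×13.5 cube at (0.5, 3) contributes its full rectangle (perimeter 87.00 mm); Combining (union): the regions partially overlap (shared area 91.00 mm²), so the edge portions inside another operand are dropped and the merged outline is re-measured after clipping — boundary = 94.00 mm; (rotated 20° about Z; rotation is an isometry so areas/perimeters/island counts are preserved). So its perimeter = 94.00 mm. Layer 9 (z = 1.35): the cube is present — its section is the full 13.5×10 rectangle (perimeter 47.00 mm); the 15×24 cube at (14, -2) contributes its full rectangle (perimeter 78.00 mm); Subtracting the remaining from the first: starting from the 13.5×10 cube, the 15×24 cube at (14, -2) misses the remaining region (no effect) — boundary = 47.00 mm; the cube at (0.5, 3) is absent (z outside [1.5, 25]); Merging all regions: only that combined region is present, so the union is just that shape — boundary = 47.00 mm; (whole slice rotated 20° about Z — lengths, areas and connectivity unchanged). So its perimeter = 47.00 mm. Layer 28 is larger (94.00 vs 47.00 mm).

layer 28 (z = 4.2 mm)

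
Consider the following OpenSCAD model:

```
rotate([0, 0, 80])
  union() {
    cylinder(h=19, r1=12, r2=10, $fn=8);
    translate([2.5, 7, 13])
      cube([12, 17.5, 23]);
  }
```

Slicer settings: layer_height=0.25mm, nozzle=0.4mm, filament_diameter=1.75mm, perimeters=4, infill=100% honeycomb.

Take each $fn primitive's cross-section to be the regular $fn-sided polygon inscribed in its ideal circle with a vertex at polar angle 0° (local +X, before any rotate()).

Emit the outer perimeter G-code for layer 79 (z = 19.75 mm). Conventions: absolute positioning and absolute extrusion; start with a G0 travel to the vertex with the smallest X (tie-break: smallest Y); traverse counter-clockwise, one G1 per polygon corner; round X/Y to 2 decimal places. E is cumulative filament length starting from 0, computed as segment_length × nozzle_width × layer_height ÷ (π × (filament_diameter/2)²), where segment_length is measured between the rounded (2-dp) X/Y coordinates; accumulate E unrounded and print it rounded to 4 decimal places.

At z = 19.75 mm: the cone is absent (z outside [0, 19]); the 12×17.5 cube at (2.5, 7) contributes its full rectangle; Combining (union): only the 12×17.5 cube at (2.5, 7) is present, so the union is just that shape — 1 connected region; (whole slice rotated 80° about Z — lengths, areas and connectivity unchanged). The outline is a single polygon with 4 vertices. Extrusion per mm of travel: 0.4 × 0.25 / (π × 0.875²) = 0.041575. Accumulating E over each segment gives final E = 2.4523.

G0 X-23.69 Y6.72 Z19.75
G1 X-6.46 Y3.68 E0.7274
G1 X-4.38 Y15.50 E1.2264
G1 X-21.61 Y18.53 E1.9537
G1 X-23.69 Y6.72 E2.4523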